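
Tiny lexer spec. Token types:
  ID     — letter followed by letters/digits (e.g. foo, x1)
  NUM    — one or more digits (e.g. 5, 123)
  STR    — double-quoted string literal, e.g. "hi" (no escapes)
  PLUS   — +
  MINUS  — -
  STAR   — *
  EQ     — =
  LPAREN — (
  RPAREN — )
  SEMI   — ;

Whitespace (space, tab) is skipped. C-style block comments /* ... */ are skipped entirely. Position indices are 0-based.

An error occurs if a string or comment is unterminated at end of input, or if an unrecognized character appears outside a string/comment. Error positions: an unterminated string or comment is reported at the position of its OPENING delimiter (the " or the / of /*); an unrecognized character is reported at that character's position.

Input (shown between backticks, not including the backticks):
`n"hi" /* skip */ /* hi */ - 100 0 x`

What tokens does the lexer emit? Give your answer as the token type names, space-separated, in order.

pos=0: emit ID 'n' (now at pos=1)
pos=1: enter STRING mode
pos=1: emit STR "hi" (now at pos=5)
pos=6: enter COMMENT mode (saw '/*')
exit COMMENT mode (now at pos=16)
pos=17: enter COMMENT mode (saw '/*')
exit COMMENT mode (now at pos=25)
pos=26: emit MINUS '-'
pos=28: emit NUM '100' (now at pos=31)
pos=32: emit NUM '0' (now at pos=33)
pos=34: emit ID 'x' (now at pos=35)
DONE. 6 tokens: [ID, STR, MINUS, NUM, NUM, ID]

Answer: ID STR MINUS NUM NUM ID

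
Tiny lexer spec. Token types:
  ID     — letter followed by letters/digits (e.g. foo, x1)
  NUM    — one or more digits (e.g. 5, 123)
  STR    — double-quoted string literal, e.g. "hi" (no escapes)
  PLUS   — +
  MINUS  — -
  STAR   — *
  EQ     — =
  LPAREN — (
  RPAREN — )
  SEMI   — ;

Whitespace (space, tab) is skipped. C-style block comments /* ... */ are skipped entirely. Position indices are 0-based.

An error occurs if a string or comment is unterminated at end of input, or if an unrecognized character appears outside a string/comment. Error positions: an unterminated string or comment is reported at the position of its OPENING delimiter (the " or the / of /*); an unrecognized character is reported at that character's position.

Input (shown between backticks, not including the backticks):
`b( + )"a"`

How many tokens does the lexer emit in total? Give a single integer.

Answer: 5

Derivation:
pos=0: emit ID 'b' (now at pos=1)
pos=1: emit LPAREN '('
pos=3: emit PLUS '+'
pos=5: emit RPAREN ')'
pos=6: enter STRING mode
pos=6: emit STR "a" (now at pos=9)
DONE. 5 tokens: [ID, LPAREN, PLUS, RPAREN, STR]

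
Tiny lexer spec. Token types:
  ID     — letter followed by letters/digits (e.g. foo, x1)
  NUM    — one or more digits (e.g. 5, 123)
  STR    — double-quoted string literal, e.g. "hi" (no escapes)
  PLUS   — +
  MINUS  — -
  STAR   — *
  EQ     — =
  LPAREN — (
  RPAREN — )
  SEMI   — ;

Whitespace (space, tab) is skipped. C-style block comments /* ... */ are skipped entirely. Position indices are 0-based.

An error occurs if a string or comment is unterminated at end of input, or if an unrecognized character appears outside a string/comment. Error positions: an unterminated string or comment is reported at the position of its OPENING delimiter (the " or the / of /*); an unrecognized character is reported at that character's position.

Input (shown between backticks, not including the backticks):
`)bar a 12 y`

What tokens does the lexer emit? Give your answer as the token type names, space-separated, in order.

Answer: RPAREN ID ID NUM ID

Derivation:
pos=0: emit RPAREN ')'
pos=1: emit ID 'bar' (now at pos=4)
pos=5: emit ID 'a' (now at pos=6)
pos=7: emit NUM '12' (now at pos=9)
pos=10: emit ID 'y' (now at pos=11)
DONE. 5 tokens: [RPAREN, ID, ID, NUM, ID]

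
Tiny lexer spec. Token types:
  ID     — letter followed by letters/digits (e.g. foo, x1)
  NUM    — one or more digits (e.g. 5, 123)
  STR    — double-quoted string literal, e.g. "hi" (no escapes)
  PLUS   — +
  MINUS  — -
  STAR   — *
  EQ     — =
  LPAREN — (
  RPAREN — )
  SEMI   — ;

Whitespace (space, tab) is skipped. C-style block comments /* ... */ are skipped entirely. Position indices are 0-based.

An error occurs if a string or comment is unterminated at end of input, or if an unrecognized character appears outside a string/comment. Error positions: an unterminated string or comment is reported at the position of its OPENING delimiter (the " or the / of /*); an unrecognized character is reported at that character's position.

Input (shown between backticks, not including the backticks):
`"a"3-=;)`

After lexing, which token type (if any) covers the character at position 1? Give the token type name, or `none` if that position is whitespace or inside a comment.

Answer: STR

Derivation:
pos=0: enter STRING mode
pos=0: emit STR "a" (now at pos=3)
pos=3: emit NUM '3' (now at pos=4)
pos=4: emit MINUS '-'
pos=5: emit EQ '='
pos=6: emit SEMI ';'
pos=7: emit RPAREN ')'
DONE. 6 tokens: [STR, NUM, MINUS, EQ, SEMI, RPAREN]
Position 1: char is 'a' -> STR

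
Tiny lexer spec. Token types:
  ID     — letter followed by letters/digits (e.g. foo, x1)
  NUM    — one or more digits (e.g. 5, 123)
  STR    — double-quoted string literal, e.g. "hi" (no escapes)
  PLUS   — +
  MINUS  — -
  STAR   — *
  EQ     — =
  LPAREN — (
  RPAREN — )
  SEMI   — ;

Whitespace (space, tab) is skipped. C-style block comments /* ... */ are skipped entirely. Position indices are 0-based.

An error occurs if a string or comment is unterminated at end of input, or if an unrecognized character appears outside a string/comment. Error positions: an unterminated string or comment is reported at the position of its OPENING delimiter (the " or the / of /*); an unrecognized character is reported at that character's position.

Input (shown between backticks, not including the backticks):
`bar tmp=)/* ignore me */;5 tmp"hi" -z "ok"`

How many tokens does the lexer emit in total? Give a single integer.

pos=0: emit ID 'bar' (now at pos=3)
pos=4: emit ID 'tmp' (now at pos=7)
pos=7: emit EQ '='
pos=8: emit RPAREN ')'
pos=9: enter COMMENT mode (saw '/*')
exit COMMENT mode (now at pos=24)
pos=24: emit SEMI ';'
pos=25: emit NUM '5' (now at pos=26)
pos=27: emit ID 'tmp' (now at pos=30)
pos=30: enter STRING mode
pos=30: emit STR "hi" (now at pos=34)
pos=35: emit MINUS '-'
pos=36: emit ID 'z' (now at pos=37)
pos=38: enter STRING mode
pos=38: emit STR "ok" (now at pos=42)
DONE. 11 tokens: [ID, ID, EQ, RPAREN, SEMI, NUM, ID, STR, MINUS, ID, STR]

Answer: 11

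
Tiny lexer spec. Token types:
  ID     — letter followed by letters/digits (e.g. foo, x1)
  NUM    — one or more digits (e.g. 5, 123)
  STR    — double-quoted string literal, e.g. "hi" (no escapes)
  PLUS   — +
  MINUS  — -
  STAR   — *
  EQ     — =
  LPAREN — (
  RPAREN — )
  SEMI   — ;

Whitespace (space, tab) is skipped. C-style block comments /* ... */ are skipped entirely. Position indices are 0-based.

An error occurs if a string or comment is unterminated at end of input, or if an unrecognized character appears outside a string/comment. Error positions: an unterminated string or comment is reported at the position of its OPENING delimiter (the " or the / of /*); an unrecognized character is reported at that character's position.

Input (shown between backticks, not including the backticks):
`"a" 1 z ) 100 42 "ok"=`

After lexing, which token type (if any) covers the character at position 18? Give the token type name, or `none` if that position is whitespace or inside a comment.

pos=0: enter STRING mode
pos=0: emit STR "a" (now at pos=3)
pos=4: emit NUM '1' (now at pos=5)
pos=6: emit ID 'z' (now at pos=7)
pos=8: emit RPAREN ')'
pos=10: emit NUM '100' (now at pos=13)
pos=14: emit NUM '42' (now at pos=16)
pos=17: enter STRING mode
pos=17: emit STR "ok" (now at pos=21)
pos=21: emit EQ '='
DONE. 8 tokens: [STR, NUM, ID, RPAREN, NUM, NUM, STR, EQ]
Position 18: char is 'o' -> STR

Answer: STR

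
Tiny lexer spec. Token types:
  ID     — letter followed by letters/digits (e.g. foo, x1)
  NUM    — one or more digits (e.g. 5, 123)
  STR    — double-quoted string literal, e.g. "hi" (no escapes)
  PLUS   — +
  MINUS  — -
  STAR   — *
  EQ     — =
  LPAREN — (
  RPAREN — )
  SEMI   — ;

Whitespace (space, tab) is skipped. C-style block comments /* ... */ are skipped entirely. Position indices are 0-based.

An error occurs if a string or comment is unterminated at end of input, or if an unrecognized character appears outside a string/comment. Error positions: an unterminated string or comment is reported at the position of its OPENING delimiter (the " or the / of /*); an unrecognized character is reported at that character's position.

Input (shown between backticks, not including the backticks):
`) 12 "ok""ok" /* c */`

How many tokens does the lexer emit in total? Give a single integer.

Answer: 4

Derivation:
pos=0: emit RPAREN ')'
pos=2: emit NUM '12' (now at pos=4)
pos=5: enter STRING mode
pos=5: emit STR "ok" (now at pos=9)
pos=9: enter STRING mode
pos=9: emit STR "ok" (now at pos=13)
pos=14: enter COMMENT mode (saw '/*')
exit COMMENT mode (now at pos=21)
DONE. 4 tokens: [RPAREN, NUM, STR, STR]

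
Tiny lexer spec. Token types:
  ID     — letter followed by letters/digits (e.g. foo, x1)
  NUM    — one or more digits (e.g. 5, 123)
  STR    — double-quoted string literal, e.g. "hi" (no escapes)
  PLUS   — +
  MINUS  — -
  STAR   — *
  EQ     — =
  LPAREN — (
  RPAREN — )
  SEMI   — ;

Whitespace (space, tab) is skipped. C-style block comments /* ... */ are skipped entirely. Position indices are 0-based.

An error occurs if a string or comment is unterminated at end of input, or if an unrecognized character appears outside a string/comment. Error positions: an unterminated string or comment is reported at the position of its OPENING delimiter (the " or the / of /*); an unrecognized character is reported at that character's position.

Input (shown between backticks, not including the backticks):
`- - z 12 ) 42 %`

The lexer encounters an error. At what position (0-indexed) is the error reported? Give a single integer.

pos=0: emit MINUS '-'
pos=2: emit MINUS '-'
pos=4: emit ID 'z' (now at pos=5)
pos=6: emit NUM '12' (now at pos=8)
pos=9: emit RPAREN ')'
pos=11: emit NUM '42' (now at pos=13)
pos=14: ERROR — unrecognized char '%'

Answer: 14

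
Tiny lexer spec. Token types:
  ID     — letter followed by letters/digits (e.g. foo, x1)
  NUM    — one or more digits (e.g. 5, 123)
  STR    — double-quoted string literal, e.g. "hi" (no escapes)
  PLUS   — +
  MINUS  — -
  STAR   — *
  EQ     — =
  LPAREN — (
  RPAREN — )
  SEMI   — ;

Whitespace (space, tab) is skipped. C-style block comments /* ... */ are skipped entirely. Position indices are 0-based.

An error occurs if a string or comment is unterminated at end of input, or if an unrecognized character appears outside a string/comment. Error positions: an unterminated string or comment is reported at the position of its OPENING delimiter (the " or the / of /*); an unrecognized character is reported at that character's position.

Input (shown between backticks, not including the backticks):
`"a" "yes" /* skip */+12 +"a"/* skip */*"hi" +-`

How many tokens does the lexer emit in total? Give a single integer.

Answer: 10

Derivation:
pos=0: enter STRING mode
pos=0: emit STR "a" (now at pos=3)
pos=4: enter STRING mode
pos=4: emit STR "yes" (now at pos=9)
pos=10: enter COMMENT mode (saw '/*')
exit COMMENT mode (now at pos=20)
pos=20: emit PLUS '+'
pos=21: emit NUM '12' (now at pos=23)
pos=24: emit PLUS '+'
pos=25: enter STRING mode
pos=25: emit STR "a" (now at pos=28)
pos=28: enter COMMENT mode (saw '/*')
exit COMMENT mode (now at pos=38)
pos=38: emit STAR '*'
pos=39: enter STRING mode
pos=39: emit STR "hi" (now at pos=43)
pos=44: emit PLUS '+'
pos=45: emit MINUS '-'
DONE. 10 tokens: [STR, STR, PLUS, NUM, PLUS, STR, STAR, STR, PLUS, MINUS]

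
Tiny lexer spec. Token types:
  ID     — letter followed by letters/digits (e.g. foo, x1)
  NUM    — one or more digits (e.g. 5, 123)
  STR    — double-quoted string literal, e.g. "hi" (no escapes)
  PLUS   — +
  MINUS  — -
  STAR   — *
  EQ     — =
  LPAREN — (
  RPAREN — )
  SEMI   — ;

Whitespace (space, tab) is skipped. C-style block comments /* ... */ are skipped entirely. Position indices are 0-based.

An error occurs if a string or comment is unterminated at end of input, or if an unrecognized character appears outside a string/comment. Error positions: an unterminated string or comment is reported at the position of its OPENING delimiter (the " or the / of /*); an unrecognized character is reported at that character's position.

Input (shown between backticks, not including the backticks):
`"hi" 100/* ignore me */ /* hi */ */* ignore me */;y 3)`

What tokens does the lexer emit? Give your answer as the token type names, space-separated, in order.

pos=0: enter STRING mode
pos=0: emit STR "hi" (now at pos=4)
pos=5: emit NUM '100' (now at pos=8)
pos=8: enter COMMENT mode (saw '/*')
exit COMMENT mode (now at pos=23)
pos=24: enter COMMENT mode (saw '/*')
exit COMMENT mode (now at pos=32)
pos=33: emit STAR '*'
pos=34: enter COMMENT mode (saw '/*')
exit COMMENT mode (now at pos=49)
pos=49: emit SEMI ';'
pos=50: emit ID 'y' (now at pos=51)
pos=52: emit NUM '3' (now at pos=53)
pos=53: emit RPAREN ')'
DONE. 7 tokens: [STR, NUM, STAR, SEMI, ID, NUM, RPAREN]

Answer: STR NUM STAR SEMI ID NUM RPAREN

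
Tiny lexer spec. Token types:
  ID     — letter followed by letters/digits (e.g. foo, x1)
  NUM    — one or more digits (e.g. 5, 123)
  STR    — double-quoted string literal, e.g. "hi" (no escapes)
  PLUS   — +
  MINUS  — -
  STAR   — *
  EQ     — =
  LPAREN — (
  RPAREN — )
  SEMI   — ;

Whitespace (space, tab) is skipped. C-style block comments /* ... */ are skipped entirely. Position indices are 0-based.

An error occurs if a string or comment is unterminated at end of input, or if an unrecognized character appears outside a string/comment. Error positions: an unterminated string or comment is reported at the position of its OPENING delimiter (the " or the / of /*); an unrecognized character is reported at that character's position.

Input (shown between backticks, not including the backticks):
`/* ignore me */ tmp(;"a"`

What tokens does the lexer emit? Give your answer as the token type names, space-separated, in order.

pos=0: enter COMMENT mode (saw '/*')
exit COMMENT mode (now at pos=15)
pos=16: emit ID 'tmp' (now at pos=19)
pos=19: emit LPAREN '('
pos=20: emit SEMI ';'
pos=21: enter STRING mode
pos=21: emit STR "a" (now at pos=24)
DONE. 4 tokens: [ID, LPAREN, SEMI, STR]

Answer: ID LPAREN SEMI STR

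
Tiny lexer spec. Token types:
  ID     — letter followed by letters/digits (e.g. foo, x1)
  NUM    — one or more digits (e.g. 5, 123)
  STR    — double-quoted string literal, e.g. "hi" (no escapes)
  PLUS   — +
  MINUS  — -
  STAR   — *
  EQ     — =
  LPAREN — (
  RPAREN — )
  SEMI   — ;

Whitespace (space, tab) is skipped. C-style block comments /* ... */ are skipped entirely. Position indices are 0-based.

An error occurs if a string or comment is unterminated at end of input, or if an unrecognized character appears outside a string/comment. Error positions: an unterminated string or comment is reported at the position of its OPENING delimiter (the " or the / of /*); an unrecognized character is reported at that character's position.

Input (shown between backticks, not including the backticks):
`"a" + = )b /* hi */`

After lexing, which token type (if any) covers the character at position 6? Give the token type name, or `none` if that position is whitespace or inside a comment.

pos=0: enter STRING mode
pos=0: emit STR "a" (now at pos=3)
pos=4: emit PLUS '+'
pos=6: emit EQ '='
pos=8: emit RPAREN ')'
pos=9: emit ID 'b' (now at pos=10)
pos=11: enter COMMENT mode (saw '/*')
exit COMMENT mode (now at pos=19)
DONE. 5 tokens: [STR, PLUS, EQ, RPAREN, ID]
Position 6: char is '=' -> EQ

Answer: EQ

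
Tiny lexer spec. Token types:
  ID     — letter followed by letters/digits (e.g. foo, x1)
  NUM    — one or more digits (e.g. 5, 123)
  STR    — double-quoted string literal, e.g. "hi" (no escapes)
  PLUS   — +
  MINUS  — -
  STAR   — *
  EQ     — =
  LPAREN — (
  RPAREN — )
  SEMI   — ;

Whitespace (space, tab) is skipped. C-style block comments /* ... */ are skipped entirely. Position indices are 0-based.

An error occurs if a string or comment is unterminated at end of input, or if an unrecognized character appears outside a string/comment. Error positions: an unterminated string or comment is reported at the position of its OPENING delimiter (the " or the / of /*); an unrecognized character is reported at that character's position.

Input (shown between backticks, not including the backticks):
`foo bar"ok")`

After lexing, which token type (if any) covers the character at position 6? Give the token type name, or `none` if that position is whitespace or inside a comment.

Answer: ID

Derivation:
pos=0: emit ID 'foo' (now at pos=3)
pos=4: emit ID 'bar' (now at pos=7)
pos=7: enter STRING mode
pos=7: emit STR "ok" (now at pos=11)
pos=11: emit RPAREN ')'
DONE. 4 tokens: [ID, ID, STR, RPAREN]
Position 6: char is 'r' -> ID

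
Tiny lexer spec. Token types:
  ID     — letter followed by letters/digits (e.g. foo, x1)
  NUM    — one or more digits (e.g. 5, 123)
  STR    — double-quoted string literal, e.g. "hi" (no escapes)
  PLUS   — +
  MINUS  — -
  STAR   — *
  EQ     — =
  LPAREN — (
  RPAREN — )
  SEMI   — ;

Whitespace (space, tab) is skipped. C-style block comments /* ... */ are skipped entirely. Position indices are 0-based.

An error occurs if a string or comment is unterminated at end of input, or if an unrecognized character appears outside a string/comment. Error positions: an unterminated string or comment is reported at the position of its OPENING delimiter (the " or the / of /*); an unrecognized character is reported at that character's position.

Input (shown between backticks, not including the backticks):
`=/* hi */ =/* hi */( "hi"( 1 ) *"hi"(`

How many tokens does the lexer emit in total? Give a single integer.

pos=0: emit EQ '='
pos=1: enter COMMENT mode (saw '/*')
exit COMMENT mode (now at pos=9)
pos=10: emit EQ '='
pos=11: enter COMMENT mode (saw '/*')
exit COMMENT mode (now at pos=19)
pos=19: emit LPAREN '('
pos=21: enter STRING mode
pos=21: emit STR "hi" (now at pos=25)
pos=25: emit LPAREN '('
pos=27: emit NUM '1' (now at pos=28)
pos=29: emit RPAREN ')'
pos=31: emit STAR '*'
pos=32: enter STRING mode
pos=32: emit STR "hi" (now at pos=36)
pos=36: emit LPAREN '('
DONE. 10 tokens: [EQ, EQ, LPAREN, STR, LPAREN, NUM, RPAREN, STAR, STR, LPAREN]

Answer: 10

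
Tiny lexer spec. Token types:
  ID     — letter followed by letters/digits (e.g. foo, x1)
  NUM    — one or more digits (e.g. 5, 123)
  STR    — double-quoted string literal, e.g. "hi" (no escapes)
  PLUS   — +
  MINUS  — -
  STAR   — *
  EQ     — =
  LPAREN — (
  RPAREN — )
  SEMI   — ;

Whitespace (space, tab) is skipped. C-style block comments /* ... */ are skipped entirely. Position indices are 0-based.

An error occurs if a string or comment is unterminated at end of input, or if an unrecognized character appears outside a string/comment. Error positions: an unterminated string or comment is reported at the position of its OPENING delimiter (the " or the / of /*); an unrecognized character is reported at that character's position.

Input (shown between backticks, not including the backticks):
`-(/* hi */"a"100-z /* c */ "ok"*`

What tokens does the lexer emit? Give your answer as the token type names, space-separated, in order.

Answer: MINUS LPAREN STR NUM MINUS ID STR STAR

Derivation:
pos=0: emit MINUS '-'
pos=1: emit LPAREN '('
pos=2: enter COMMENT mode (saw '/*')
exit COMMENT mode (now at pos=10)
pos=10: enter STRING mode
pos=10: emit STR "a" (now at pos=13)
pos=13: emit NUM '100' (now at pos=16)
pos=16: emit MINUS '-'
pos=17: emit ID 'z' (now at pos=18)
pos=19: enter COMMENT mode (saw '/*')
exit COMMENT mode (now at pos=26)
pos=27: enter STRING mode
pos=27: emit STR "ok" (now at pos=31)
pos=31: emit STAR '*'
DONE. 8 tokens: [MINUS, LPAREN, STR, NUM, MINUS, ID, STR, STAR]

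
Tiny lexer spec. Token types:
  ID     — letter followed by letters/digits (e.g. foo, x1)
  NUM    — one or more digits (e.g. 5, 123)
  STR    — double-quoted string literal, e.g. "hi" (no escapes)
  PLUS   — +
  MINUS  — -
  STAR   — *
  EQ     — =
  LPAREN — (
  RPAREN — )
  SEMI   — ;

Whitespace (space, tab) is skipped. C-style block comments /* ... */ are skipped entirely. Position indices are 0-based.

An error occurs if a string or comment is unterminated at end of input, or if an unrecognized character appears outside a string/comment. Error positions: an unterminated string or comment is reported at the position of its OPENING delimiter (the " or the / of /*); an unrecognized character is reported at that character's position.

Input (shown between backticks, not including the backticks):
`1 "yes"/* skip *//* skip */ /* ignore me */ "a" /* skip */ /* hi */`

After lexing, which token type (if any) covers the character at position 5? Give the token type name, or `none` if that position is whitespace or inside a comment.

Answer: STR

Derivation:
pos=0: emit NUM '1' (now at pos=1)
pos=2: enter STRING mode
pos=2: emit STR "yes" (now at pos=7)
pos=7: enter COMMENT mode (saw '/*')
exit COMMENT mode (now at pos=17)
pos=17: enter COMMENT mode (saw '/*')
exit COMMENT mode (now at pos=27)
pos=28: enter COMMENT mode (saw '/*')
exit COMMENT mode (now at pos=43)
pos=44: enter STRING mode
pos=44: emit STR "a" (now at pos=47)
pos=48: enter COMMENT mode (saw '/*')
exit COMMENT mode (now at pos=58)
pos=59: enter COMMENT mode (saw '/*')
exit COMMENT mode (now at pos=67)
DONE. 3 tokens: [NUM, STR, STR]
Position 5: char is 's' -> STR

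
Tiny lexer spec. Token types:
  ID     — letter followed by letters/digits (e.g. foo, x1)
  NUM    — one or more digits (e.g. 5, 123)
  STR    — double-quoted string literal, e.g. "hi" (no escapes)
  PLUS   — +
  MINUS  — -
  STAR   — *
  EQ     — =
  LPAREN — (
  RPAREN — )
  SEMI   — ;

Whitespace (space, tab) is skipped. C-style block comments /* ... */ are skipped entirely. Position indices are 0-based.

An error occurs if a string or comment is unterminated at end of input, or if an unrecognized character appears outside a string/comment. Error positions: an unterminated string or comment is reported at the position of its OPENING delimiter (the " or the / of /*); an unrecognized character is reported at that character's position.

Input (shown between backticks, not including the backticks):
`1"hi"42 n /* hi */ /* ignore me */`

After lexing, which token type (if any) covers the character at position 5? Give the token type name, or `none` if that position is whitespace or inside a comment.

Answer: NUM

Derivation:
pos=0: emit NUM '1' (now at pos=1)
pos=1: enter STRING mode
pos=1: emit STR "hi" (now at pos=5)
pos=5: emit NUM '42' (now at pos=7)
pos=8: emit ID 'n' (now at pos=9)
pos=10: enter COMMENT mode (saw '/*')
exit COMMENT mode (now at pos=18)
pos=19: enter COMMENT mode (saw '/*')
exit COMMENT mode (now at pos=34)
DONE. 4 tokens: [NUM, STR, NUM, ID]
Position 5: char is '4' -> NUM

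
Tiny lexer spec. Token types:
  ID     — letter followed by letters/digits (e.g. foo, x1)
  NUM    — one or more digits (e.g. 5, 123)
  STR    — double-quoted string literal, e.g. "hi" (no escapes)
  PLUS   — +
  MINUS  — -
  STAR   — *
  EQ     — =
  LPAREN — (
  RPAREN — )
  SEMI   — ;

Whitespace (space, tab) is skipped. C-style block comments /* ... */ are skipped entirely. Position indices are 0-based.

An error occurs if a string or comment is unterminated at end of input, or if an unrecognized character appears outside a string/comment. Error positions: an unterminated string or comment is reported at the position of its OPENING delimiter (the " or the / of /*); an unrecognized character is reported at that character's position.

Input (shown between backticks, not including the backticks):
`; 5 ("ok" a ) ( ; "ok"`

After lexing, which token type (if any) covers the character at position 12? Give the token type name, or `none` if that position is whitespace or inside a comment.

Answer: RPAREN

Derivation:
pos=0: emit SEMI ';'
pos=2: emit NUM '5' (now at pos=3)
pos=4: emit LPAREN '('
pos=5: enter STRING mode
pos=5: emit STR "ok" (now at pos=9)
pos=10: emit ID 'a' (now at pos=11)
pos=12: emit RPAREN ')'
pos=14: emit LPAREN '('
pos=16: emit SEMI ';'
pos=18: enter STRING mode
pos=18: emit STR "ok" (now at pos=22)
DONE. 9 tokens: [SEMI, NUM, LPAREN, STR, ID, RPAREN, LPAREN, SEMI, STR]
Position 12: char is ')' -> RPAREN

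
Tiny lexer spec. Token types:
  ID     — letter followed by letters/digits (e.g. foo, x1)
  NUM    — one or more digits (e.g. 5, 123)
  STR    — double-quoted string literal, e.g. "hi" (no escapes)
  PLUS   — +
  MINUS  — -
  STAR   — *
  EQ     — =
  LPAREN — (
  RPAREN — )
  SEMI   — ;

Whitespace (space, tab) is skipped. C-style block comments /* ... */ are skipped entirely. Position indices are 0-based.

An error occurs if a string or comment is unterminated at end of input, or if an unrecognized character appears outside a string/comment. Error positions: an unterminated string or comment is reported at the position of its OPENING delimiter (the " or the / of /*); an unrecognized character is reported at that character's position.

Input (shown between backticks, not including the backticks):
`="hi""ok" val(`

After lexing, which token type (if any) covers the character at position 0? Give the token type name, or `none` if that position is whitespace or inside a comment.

Answer: EQ

Derivation:
pos=0: emit EQ '='
pos=1: enter STRING mode
pos=1: emit STR "hi" (now at pos=5)
pos=5: enter STRING mode
pos=5: emit STR "ok" (now at pos=9)
pos=10: emit ID 'val' (now at pos=13)
pos=13: emit LPAREN '('
DONE. 5 tokens: [EQ, STR, STR, ID, LPAREN]
Position 0: char is '=' -> EQ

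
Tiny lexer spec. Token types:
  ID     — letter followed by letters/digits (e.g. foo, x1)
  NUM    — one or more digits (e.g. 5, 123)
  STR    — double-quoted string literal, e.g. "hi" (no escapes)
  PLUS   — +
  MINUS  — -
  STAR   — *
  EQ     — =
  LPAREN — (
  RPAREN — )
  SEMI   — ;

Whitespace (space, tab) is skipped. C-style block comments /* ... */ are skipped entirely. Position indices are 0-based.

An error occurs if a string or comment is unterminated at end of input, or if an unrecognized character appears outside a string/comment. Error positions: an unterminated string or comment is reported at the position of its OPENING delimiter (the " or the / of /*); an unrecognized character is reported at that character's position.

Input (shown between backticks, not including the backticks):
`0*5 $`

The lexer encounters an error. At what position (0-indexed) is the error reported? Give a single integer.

pos=0: emit NUM '0' (now at pos=1)
pos=1: emit STAR '*'
pos=2: emit NUM '5' (now at pos=3)
pos=4: ERROR — unrecognized char '$'

Answer: 4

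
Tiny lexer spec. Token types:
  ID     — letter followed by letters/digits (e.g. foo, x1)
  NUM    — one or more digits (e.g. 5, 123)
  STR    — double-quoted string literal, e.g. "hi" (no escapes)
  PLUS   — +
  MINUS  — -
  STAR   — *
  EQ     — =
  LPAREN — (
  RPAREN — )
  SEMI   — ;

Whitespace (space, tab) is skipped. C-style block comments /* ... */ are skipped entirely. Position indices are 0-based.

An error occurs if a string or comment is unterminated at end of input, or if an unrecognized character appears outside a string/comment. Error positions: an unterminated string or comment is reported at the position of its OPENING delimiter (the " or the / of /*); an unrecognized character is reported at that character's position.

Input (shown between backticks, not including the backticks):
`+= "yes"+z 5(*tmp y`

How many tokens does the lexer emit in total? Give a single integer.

Answer: 10

Derivation:
pos=0: emit PLUS '+'
pos=1: emit EQ '='
pos=3: enter STRING mode
pos=3: emit STR "yes" (now at pos=8)
pos=8: emit PLUS '+'
pos=9: emit ID 'z' (now at pos=10)
pos=11: emit NUM '5' (now at pos=12)
pos=12: emit LPAREN '('
pos=13: emit STAR '*'
pos=14: emit ID 'tmp' (now at pos=17)
pos=18: emit ID 'y' (now at pos=19)
DONE. 10 tokens: [PLUS, EQ, STR, PLUS, ID, NUM, LPAREN, STAR, ID, ID]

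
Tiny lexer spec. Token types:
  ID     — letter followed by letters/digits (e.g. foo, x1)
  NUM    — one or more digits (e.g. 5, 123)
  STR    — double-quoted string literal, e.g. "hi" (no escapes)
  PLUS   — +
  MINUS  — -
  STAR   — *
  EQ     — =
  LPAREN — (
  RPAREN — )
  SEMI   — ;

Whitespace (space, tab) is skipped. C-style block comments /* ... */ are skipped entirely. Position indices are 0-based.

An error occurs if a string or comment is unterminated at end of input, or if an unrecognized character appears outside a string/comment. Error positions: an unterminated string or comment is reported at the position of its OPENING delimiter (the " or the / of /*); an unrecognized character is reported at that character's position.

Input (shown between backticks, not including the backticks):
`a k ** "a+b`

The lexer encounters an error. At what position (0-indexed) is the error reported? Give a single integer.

pos=0: emit ID 'a' (now at pos=1)
pos=2: emit ID 'k' (now at pos=3)
pos=4: emit STAR '*'
pos=5: emit STAR '*'
pos=7: enter STRING mode
pos=7: ERROR — unterminated string

Answer: 7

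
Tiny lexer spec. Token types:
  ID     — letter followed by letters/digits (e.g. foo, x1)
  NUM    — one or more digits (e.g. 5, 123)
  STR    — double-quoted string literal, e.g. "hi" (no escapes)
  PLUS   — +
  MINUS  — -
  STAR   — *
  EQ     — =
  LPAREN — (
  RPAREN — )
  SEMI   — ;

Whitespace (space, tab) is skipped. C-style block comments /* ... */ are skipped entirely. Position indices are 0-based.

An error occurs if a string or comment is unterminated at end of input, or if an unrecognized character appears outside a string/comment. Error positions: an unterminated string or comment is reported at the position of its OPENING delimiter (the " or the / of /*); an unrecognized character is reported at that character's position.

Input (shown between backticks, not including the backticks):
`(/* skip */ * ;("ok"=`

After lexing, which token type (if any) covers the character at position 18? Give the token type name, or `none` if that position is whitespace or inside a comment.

pos=0: emit LPAREN '('
pos=1: enter COMMENT mode (saw '/*')
exit COMMENT mode (now at pos=11)
pos=12: emit STAR '*'
pos=14: emit SEMI ';'
pos=15: emit LPAREN '('
pos=16: enter STRING mode
pos=16: emit STR "ok" (now at pos=20)
pos=20: emit EQ '='
DONE. 6 tokens: [LPAREN, STAR, SEMI, LPAREN, STR, EQ]
Position 18: char is 'k' -> STR

Answer: STR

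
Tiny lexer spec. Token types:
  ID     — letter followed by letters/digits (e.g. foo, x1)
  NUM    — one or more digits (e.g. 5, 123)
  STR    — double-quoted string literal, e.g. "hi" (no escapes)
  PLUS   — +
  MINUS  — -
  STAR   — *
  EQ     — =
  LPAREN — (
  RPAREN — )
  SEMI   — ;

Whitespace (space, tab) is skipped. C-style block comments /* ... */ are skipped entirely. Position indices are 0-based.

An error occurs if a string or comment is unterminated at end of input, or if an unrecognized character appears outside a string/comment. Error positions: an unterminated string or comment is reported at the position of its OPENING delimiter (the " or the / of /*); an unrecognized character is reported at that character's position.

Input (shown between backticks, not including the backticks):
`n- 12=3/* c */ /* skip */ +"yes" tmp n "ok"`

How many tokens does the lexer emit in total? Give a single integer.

pos=0: emit ID 'n' (now at pos=1)
pos=1: emit MINUS '-'
pos=3: emit NUM '12' (now at pos=5)
pos=5: emit EQ '='
pos=6: emit NUM '3' (now at pos=7)
pos=7: enter COMMENT mode (saw '/*')
exit COMMENT mode (now at pos=14)
pos=15: enter COMMENT mode (saw '/*')
exit COMMENT mode (now at pos=25)
pos=26: emit PLUS '+'
pos=27: enter STRING mode
pos=27: emit STR "yes" (now at pos=32)
pos=33: emit ID 'tmp' (now at pos=36)
pos=37: emit ID 'n' (now at pos=38)
pos=39: enter STRING mode
pos=39: emit STR "ok" (now at pos=43)
DONE. 10 tokens: [ID, MINUS, NUM, EQ, NUM, PLUS, STR, ID, ID, STR]

Answer: 10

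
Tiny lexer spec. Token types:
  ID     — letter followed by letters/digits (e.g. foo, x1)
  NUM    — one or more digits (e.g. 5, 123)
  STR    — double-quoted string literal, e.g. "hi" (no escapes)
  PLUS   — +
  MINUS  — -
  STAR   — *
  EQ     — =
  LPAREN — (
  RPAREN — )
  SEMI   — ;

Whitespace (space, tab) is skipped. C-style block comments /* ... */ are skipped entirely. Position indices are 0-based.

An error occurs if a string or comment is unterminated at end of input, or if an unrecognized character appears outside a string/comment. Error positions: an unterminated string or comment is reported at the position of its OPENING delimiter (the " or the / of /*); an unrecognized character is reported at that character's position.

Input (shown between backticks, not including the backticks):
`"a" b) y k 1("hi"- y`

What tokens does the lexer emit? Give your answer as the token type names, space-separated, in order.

Answer: STR ID RPAREN ID ID NUM LPAREN STR MINUS ID

Derivation:
pos=0: enter STRING mode
pos=0: emit STR "a" (now at pos=3)
pos=4: emit ID 'b' (now at pos=5)
pos=5: emit RPAREN ')'
pos=7: emit ID 'y' (now at pos=8)
pos=9: emit ID 'k' (now at pos=10)
pos=11: emit NUM '1' (now at pos=12)
pos=12: emit LPAREN '('
pos=13: enter STRING mode
pos=13: emit STR "hi" (now at pos=17)
pos=17: emit MINUS '-'
pos=19: emit ID 'y' (now at pos=20)
DONE. 10 tokens: [STR, ID, RPAREN, ID, ID, NUM, LPAREN, STR, MINUS, ID]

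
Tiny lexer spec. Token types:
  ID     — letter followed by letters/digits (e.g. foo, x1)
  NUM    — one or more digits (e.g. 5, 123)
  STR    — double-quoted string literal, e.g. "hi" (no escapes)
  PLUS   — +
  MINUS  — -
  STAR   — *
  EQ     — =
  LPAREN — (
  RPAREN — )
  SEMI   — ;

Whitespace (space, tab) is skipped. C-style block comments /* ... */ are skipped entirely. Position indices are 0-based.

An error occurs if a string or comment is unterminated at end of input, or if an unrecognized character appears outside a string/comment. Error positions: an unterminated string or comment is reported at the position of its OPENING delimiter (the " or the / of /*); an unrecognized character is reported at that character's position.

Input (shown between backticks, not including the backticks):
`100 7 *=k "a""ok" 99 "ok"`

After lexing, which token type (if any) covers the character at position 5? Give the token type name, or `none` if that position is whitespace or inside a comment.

Answer: none

Derivation:
pos=0: emit NUM '100' (now at pos=3)
pos=4: emit NUM '7' (now at pos=5)
pos=6: emit STAR '*'
pos=7: emit EQ '='
pos=8: emit ID 'k' (now at pos=9)
pos=10: enter STRING mode
pos=10: emit STR "a" (now at pos=13)
pos=13: enter STRING mode
pos=13: emit STR "ok" (now at pos=17)
pos=18: emit NUM '99' (now at pos=20)
pos=21: enter STRING mode
pos=21: emit STR "ok" (now at pos=25)
DONE. 9 tokens: [NUM, NUM, STAR, EQ, ID, STR, STR, NUM, STR]
Position 5: char is ' ' -> none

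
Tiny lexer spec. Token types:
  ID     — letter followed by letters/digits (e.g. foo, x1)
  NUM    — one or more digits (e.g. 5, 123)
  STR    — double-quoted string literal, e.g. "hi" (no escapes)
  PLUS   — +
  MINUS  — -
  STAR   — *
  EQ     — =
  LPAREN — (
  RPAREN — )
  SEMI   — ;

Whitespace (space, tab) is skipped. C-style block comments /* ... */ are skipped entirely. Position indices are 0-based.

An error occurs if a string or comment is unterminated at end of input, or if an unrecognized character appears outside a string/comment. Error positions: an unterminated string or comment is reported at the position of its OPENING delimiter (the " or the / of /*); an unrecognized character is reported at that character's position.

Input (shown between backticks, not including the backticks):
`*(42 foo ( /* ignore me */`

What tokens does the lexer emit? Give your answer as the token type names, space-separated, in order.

pos=0: emit STAR '*'
pos=1: emit LPAREN '('
pos=2: emit NUM '42' (now at pos=4)
pos=5: emit ID 'foo' (now at pos=8)
pos=9: emit LPAREN '('
pos=11: enter COMMENT mode (saw '/*')
exit COMMENT mode (now at pos=26)
DONE. 5 tokens: [STAR, LPAREN, NUM, ID, LPAREN]

Answer: STAR LPAREN NUM ID LPAREN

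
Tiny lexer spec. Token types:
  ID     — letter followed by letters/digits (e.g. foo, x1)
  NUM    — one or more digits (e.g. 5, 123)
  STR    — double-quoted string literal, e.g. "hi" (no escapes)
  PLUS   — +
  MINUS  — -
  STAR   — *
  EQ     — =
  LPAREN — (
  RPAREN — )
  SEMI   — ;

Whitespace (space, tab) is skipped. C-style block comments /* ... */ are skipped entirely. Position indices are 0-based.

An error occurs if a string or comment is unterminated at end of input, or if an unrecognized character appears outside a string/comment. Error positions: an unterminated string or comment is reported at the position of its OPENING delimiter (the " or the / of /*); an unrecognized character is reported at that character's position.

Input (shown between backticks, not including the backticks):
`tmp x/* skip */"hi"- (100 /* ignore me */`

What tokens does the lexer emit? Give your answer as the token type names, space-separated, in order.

Answer: ID ID STR MINUS LPAREN NUM

Derivation:
pos=0: emit ID 'tmp' (now at pos=3)
pos=4: emit ID 'x' (now at pos=5)
pos=5: enter COMMENT mode (saw '/*')
exit COMMENT mode (now at pos=15)
pos=15: enter STRING mode
pos=15: emit STR "hi" (now at pos=19)
pos=19: emit MINUS '-'
pos=21: emit LPAREN '('
pos=22: emit NUM '100' (now at pos=25)
pos=26: enter COMMENT mode (saw '/*')
exit COMMENT mode (now at pos=41)
DONE. 6 tokens: [ID, ID, STR, MINUS, LPAREN, NUM]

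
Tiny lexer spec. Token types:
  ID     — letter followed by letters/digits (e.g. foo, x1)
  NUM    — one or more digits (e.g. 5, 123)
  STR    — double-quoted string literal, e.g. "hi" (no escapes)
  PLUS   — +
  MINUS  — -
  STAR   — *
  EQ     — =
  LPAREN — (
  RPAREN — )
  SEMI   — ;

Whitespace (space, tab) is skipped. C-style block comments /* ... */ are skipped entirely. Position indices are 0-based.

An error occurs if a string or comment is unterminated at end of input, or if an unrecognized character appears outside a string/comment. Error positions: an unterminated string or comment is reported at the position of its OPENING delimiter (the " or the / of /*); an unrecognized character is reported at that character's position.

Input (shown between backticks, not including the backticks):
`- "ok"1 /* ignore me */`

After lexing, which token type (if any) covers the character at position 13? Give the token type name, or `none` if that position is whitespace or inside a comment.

Answer: none

Derivation:
pos=0: emit MINUS '-'
pos=2: enter STRING mode
pos=2: emit STR "ok" (now at pos=6)
pos=6: emit NUM '1' (now at pos=7)
pos=8: enter COMMENT mode (saw '/*')
exit COMMENT mode (now at pos=23)
DONE. 3 tokens: [MINUS, STR, NUM]
Position 13: char is 'n' -> none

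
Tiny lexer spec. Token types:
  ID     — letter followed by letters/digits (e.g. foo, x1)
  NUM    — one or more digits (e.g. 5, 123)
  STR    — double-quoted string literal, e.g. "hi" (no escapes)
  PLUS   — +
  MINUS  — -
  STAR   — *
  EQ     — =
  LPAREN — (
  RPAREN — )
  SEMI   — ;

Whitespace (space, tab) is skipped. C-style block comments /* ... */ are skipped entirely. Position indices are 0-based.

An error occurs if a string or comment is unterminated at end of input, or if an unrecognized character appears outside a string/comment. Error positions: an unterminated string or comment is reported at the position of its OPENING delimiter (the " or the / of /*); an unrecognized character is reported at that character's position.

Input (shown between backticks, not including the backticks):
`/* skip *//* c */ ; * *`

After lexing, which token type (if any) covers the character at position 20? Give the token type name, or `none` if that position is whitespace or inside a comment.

pos=0: enter COMMENT mode (saw '/*')
exit COMMENT mode (now at pos=10)
pos=10: enter COMMENT mode (saw '/*')
exit COMMENT mode (now at pos=17)
pos=18: emit SEMI ';'
pos=20: emit STAR '*'
pos=22: emit STAR '*'
DONE. 3 tokens: [SEMI, STAR, STAR]
Position 20: char is '*' -> STAR

Answer: STAR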